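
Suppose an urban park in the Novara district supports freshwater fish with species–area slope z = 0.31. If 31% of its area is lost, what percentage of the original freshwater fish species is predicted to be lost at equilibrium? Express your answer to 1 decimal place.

S_new/S_old = (A_new/A_old)^z = 0.69^0.31
= exp(0.31 × ln 0.69) = exp(0.31 × -0.3711) = exp(-0.1150) ≈ 0.8913
Fraction lost = 1 − 0.8913 = 0.1087

10.9%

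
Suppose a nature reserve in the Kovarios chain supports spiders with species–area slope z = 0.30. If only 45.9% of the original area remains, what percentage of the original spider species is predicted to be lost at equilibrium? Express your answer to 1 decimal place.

S_new/S_old = (A_new/A_old)^z = 0.459^0.3
= exp(0.3 × ln 0.459) = exp(0.3 × -0.7787) = exp(-0.2336) ≈ 0.7917
Fraction lost = 1 − 0.7917 = 0.2083

20.8%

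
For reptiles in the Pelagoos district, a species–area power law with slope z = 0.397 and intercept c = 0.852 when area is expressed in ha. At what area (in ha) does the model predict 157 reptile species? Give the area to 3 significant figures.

509000 ha

157 = 0.852 × A^0.397  ⇒  A^0.397 = 157/0.852 = 184.3
ln A = ln(184.3) / 0.397 = 5.2164 / 0.397 = 13.1396
A = e^13.1396 ≈ 508685 ha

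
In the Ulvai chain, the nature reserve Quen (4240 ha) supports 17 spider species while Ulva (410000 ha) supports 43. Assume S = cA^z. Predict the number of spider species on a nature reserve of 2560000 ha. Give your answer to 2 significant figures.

62

z = ln(43/17) / ln(410000/4240) = 0.9280 / 4.5716 = 0.2030
c = 17 / 4240^0.2030 = 17 / 5.449 = 3.12
S₃ = 3.12 × 2560000^0.2030 = 3.12 × 19.99 ≈ 62.36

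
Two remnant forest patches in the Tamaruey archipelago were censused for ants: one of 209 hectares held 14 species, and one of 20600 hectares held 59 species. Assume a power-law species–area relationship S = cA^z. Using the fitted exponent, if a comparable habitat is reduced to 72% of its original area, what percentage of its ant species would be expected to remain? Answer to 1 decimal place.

90.2%

z = ln(59/14) / ln(20600/209) = 1.4385 / 4.5907 = 0.3133
S_new/S_old = (A_new/A_old)^z = 0.72^0.3133 = exp(0.3133 × -0.3285) = 0.9022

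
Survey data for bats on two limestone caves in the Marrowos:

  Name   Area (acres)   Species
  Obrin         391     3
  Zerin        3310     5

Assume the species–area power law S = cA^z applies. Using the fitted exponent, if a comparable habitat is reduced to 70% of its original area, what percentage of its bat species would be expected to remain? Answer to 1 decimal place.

91.8%

z = ln(5/3) / ln(3310/391) = 0.5108 / 2.1360 = 0.2392
S_new/S_old = (A_new/A_old)^z = 0.7^0.2392 = exp(0.2392 × -0.3567) = 0.9182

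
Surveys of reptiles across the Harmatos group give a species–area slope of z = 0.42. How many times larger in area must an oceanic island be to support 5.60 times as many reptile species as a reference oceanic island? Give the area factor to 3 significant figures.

60.5

(A₂/A₁)^0.42 = 5.6, so A₂/A₁ = 5.6^(1/0.42) = 5.6^2.381
ln(A₂/A₁) = ln 5.6 / 0.42 = 1.7228 / 0.42 = 4.1018
A₂/A₁ = e^4.1018 ≈ 60.45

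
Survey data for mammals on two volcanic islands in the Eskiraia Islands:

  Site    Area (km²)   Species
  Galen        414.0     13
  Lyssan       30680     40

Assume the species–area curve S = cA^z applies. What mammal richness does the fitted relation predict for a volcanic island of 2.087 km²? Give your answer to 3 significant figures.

3.27

z = ln(40/13) / ln(30680/414) = 1.1239 / 4.3055 = 0.2610
c = 13 / 414^0.2610 = 13 / 4.821 = 2.696
S₃ = 2.696 × 2.087^0.2610 = 2.696 × 1.212 ≈ 3.267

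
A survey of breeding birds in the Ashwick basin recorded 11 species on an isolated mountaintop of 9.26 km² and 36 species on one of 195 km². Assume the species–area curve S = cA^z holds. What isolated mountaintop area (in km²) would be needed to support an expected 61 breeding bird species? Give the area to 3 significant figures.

756 km²

z = ln(36/11) / ln(195/9.26) = 1.1856 / 3.0473 = 0.3891
c = 11 / 9.26^0.3891 = 11 / 2.377 = 4.627
A = (61/4.627)^(1/0.3891) ⇒ ln A = ln(13.18)/0.3891 = 6.6284
A = e^6.6284 ≈ 756.3 km²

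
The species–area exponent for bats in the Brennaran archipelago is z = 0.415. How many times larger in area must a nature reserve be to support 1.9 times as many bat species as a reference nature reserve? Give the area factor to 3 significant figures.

(A₂/A₁)^0.415 = 1.9, so A₂/A₁ = 1.9^(1/0.415) = 1.9^2.41
ln(A₂/A₁) = ln 1.9 / 0.415 = 0.6419 / 0.415 = 1.5466
A₂/A₁ = e^1.5466 ≈ 4.696

4.70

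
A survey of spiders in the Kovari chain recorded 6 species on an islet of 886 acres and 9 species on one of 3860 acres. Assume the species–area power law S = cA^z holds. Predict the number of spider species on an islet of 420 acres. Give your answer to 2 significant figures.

4.9

z = ln(9/6) / ln(3860/886) = 0.4055 / 1.4717 = 0.2755
c = 6 / 886^0.2755 = 6 / 6.487 = 0.9249
S₃ = 0.9249 × 420^0.2755 = 0.9249 × 5.281 ≈ 4.885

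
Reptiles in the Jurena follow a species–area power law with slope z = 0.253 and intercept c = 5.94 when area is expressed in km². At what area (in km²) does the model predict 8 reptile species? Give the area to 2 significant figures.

3.2 km²

8 = 5.94 × A^0.253  ⇒  A^0.253 = 8/5.94 = 1.347
ln A = ln(1.347) / 0.253 = 0.2977 / 0.253 = 1.1768
A = e^1.1768 ≈ 3.244 km²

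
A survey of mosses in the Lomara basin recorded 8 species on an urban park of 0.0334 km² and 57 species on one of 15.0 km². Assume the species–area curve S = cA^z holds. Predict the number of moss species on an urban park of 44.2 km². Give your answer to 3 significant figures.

80.7

z = ln(57/8) / ln(15/0.0334) = 1.9636 / 6.1072 = 0.3215
c = 8 / 0.0334^0.3215 = 8 / 0.3352 = 23.86
S₃ = 23.86 × 44.2^0.3215 = 23.86 × 3.381 ≈ 80.68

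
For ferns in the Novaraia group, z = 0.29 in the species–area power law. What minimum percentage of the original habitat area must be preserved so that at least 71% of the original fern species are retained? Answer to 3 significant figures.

Need (A_new/A_old)^0.29 = 0.71, so A_new/A_old = 0.71^(1/0.29) = 0.71^3.448
ln(A_new/A_old) = ln 0.71 / 0.29 = -0.3425 / 0.29 = -1.1810
A_new/A_old = e^-1.1810 ≈ 0.307

30.7%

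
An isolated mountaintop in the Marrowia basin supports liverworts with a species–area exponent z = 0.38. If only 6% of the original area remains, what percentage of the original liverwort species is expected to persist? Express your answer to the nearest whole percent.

34%

S_new/S_old = (A_new/A_old)^z = 0.06^0.38
= exp(0.38 × ln 0.06) = exp(0.38 × -2.8134) = exp(-1.0691) ≈ 0.3433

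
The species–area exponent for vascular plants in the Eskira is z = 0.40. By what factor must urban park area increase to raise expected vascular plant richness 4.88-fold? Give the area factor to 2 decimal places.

(A₂/A₁)^0.4 = 4.88, so A₂/A₁ = 4.88^(1/0.4) = 4.88^2.5
ln(A₂/A₁) = ln 4.88 / 0.4 = 1.5851 / 0.4 = 3.9629
A₂/A₁ = e^3.9629 ≈ 52.61

52.61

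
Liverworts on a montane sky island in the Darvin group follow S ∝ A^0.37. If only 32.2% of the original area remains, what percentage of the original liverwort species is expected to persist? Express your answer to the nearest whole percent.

S_new/S_old = (A_new/A_old)^z = 0.322^0.37
= exp(0.37 × ln 0.322) = exp(0.37 × -1.1332) = exp(-0.4193) ≈ 0.6575

66%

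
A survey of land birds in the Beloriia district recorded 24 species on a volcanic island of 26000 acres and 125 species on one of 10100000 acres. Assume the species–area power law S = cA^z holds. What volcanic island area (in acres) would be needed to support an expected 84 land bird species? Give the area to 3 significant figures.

2400000 acres

z = ln(125/24) / ln(10100000/26000) = 1.6503 / 5.9622 = 0.2768
c = 24 / 26000^0.2768 = 24 / 16.67 = 1.439
A = (84/1.439)^(1/0.2768) ⇒ ln A = ln(58.35)/0.2768 = 14.6919
A = e^14.6919 ≈ 2402298 acres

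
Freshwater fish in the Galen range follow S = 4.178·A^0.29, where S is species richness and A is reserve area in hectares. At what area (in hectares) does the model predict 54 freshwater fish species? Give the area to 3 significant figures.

6800 hectares

54 = 4.178 × A^0.29  ⇒  A^0.29 = 54/4.178 = 12.92
ln A = ln(12.92) / 0.29 = 2.5592 / 0.29 = 8.8247
A = e^8.8247 ≈ 6800 hectares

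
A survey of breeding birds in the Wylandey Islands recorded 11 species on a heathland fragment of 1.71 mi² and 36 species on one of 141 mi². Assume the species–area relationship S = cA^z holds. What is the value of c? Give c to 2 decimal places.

z = ln(S₂/S₁) / ln(A₂/A₁) = ln(36/11) / ln(141/1.71) = 1.1856 / 4.4123 = 0.2687
c = S₁ / A₁^z = 11 / 1.71^0.2687 = 11 / 1.155 = 9.523

9.52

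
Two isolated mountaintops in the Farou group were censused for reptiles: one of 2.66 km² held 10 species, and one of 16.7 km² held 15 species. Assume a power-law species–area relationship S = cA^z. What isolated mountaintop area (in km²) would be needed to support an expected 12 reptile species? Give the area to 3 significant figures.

6.08 km²

z = ln(15/10) / ln(16.7/2.66) = 0.4055 / 1.8371 = 0.2207
c = 10 / 2.66^0.2207 = 10 / 1.241 = 8.058
A = (12/8.058)^(1/0.2207) ⇒ ln A = ln(1.489)/0.2207 = 1.8044
A = e^1.8044 ≈ 6.076 km²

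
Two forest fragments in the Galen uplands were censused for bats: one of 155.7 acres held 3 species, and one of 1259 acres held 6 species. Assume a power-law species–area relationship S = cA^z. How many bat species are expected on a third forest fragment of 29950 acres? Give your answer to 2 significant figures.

17

z = ln(6/3) / ln(1259/155.7) = 0.6931 / 2.0901 = 0.3316
c = 3 / 155.7^0.3316 = 3 / 5.334 = 0.5625
S₃ = 0.5625 × 29950^0.3316 = 0.5625 × 30.51 ≈ 17.16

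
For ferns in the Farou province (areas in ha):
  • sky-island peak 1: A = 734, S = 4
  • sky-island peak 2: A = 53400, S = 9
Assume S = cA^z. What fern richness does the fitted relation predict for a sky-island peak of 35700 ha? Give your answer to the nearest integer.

8

z = ln(9/4) / ln(53400/734) = 0.8109 / 4.2871 = 0.1892
c = 4 / 734^0.1892 = 4 / 3.484 = 1.148
S₃ = 1.148 × 35700^0.1892 = 1.148 × 7.264 ≈ 8.34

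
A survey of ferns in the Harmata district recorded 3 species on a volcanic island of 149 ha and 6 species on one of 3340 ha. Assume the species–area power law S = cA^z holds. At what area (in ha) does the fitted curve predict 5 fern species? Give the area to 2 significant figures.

1500 ha

z = ln(6/3) / ln(3340/149) = 0.6931 / 3.1098 = 0.2229
c = 3 / 149^0.2229 = 3 / 3.051 = 0.9834
A = (5/0.9834)^(1/0.2229) ⇒ ln A = ln(5.084)/0.2229 = 7.2957
A = e^7.2957 ≈ 1474 ha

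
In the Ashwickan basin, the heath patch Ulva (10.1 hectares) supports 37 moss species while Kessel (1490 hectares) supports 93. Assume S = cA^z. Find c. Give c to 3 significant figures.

z = ln(S₂/S₁) / ln(A₂/A₁) = ln(93/37) / ln(1490/10.1) = 0.9217 / 4.9940 = 0.1846
c = S₁ / A₁^z = 37 / 10.1^0.1846 = 37 / 1.532 = 24.15

24.1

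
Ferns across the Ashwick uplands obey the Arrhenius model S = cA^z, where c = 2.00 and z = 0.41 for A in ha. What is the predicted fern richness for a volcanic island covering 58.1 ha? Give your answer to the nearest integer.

S = 2 × 58.1^0.41
ln S = ln 2 + 0.41 × ln 58.1 = 0.6931 + 0.41 × 4.0622 = 2.3586
S = e^2.3586 ≈ 10.58

11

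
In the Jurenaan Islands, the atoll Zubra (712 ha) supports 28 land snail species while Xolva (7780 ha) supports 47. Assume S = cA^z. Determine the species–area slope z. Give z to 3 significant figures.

0.217

Taking logs: ln S = ln c + z ln A, so z = (ln S₂ − ln S₁)/(ln A₂ − ln A₁).
z = ln(47/28) / ln(7780/712) = ln(1.679) / ln(10.93) = 0.5179 / 2.3912 = 0.2166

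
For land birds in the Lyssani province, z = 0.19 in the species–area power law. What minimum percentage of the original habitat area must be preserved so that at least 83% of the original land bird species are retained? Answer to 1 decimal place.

37.5%

Need (A_new/A_old)^0.19 = 0.83, so A_new/A_old = 0.83^(1/0.19) = 0.83^5.263
ln(A_new/A_old) = ln 0.83 / 0.19 = -0.1863 / 0.19 = -0.9807
A_new/A_old = e^-0.9807 ≈ 0.3751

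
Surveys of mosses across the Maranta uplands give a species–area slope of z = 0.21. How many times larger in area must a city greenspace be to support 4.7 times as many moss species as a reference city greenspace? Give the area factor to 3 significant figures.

1590

(A₂/A₁)^0.21 = 4.7, so A₂/A₁ = 4.7^(1/0.21) = 4.7^4.762
ln(A₂/A₁) = ln 4.7 / 0.21 = 1.5476 / 0.21 = 7.3693
A₂/A₁ = e^7.3693 ≈ 1587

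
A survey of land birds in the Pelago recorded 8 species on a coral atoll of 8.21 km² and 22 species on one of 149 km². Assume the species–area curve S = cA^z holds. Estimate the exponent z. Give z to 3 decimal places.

Taking logs: ln S = ln c + z ln A, so z = (ln S₂ − ln S₁)/(ln A₂ − ln A₁).
z = ln(22/8) / ln(149/8.21) = ln(2.75) / ln(18.15) = 1.0116 / 2.8986 = 0.3490

0.349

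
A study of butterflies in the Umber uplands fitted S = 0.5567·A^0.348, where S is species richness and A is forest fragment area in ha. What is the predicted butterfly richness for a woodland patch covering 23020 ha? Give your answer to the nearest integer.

S = 0.5567 × 23020^0.348
ln S = ln 0.5567 + 0.348 × ln 23020 = -0.5857 + 0.348 × 10.0441 = 2.9096
S = e^2.9096 ≈ 18.35

18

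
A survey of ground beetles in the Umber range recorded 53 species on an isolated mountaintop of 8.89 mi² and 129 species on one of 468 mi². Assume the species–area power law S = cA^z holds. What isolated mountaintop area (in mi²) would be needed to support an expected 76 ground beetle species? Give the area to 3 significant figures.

44.3 mi²

z = ln(129/53) / ln(468/8.89) = 0.8895 / 3.9635 = 0.2244
c = 53 / 8.89^0.2244 = 53 / 1.633 = 32.46
A = (76/32.46)^(1/0.2244) ⇒ ln A = ln(2.342)/0.2244 = 3.7910
A = e^3.7910 ≈ 44.3 mi²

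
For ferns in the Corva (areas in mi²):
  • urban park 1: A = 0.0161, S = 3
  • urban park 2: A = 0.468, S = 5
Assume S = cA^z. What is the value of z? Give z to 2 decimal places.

Taking logs: ln S = ln c + z ln A, so z = (ln S₂ − ln S₁)/(ln A₂ − ln A₁).
z = ln(5/3) / ln(0.468/0.0161) = ln(1.667) / ln(29.07) = 0.5108 / 3.3696 = 0.1516

0.15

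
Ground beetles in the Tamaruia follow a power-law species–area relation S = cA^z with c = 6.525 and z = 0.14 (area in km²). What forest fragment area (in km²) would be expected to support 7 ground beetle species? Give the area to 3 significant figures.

7 = 6.525 × A^0.14  ⇒  A^0.14 = 7/6.525 = 1.073
ln A = ln(1.073) / 0.14 = 0.0703 / 0.14 = 0.5019
A = e^0.5019 ≈ 1.652 km²

1.65 km²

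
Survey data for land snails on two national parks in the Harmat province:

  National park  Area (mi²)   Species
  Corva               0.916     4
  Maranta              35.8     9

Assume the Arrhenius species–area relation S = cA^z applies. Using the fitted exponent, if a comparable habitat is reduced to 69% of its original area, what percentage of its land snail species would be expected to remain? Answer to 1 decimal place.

z = ln(9/4) / ln(35.8/0.916) = 0.8109 / 3.6657 = 0.2212
S_new/S_old = (A_new/A_old)^z = 0.69^0.2212 = exp(0.2212 × -0.3711) = 0.9212

92.1%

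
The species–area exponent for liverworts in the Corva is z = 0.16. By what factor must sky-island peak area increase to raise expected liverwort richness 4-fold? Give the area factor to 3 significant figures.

5790

(A₂/A₁)^0.16 = 4, so A₂/A₁ = 4^(1/0.16) = 4^6.25
ln(A₂/A₁) = ln 4 / 0.16 = 1.3863 / 0.16 = 8.6643
A₂/A₁ = e^8.6643 ≈ 5793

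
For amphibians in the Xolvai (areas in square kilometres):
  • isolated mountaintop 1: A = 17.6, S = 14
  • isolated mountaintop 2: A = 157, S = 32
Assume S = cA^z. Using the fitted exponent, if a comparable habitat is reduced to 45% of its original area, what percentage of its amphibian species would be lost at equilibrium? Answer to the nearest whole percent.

z = ln(32/14) / ln(157/17.6) = 0.8267 / 2.1883 = 0.3778
S_new/S_old = (A_new/A_old)^z = 0.45^0.3778 = exp(0.3778 × -0.7985) = 0.7396
Fraction lost = 1 − 0.7396 = 0.2604

26%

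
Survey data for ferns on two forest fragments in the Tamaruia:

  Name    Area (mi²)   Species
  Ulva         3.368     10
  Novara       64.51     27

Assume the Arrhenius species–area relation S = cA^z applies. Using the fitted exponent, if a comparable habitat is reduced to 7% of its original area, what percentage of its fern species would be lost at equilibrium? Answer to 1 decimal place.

z = ln(27/10) / ln(64.51/3.368) = 0.9933 / 2.9525 = 0.3364
S_new/S_old = (A_new/A_old)^z = 0.07^0.3364 = exp(0.3364 × -2.6593) = 0.4088
Fraction lost = 1 − 0.4088 = 0.5912

59.1%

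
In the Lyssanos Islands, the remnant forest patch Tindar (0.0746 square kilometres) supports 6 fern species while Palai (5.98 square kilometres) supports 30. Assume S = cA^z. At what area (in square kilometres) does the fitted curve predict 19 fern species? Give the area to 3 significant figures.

1.72 square kilometres

z = ln(30/6) / ln(5.98/0.0746) = 1.6094 / 4.3840 = 0.3671
c = 6 / 0.0746^0.3671 = 6 / 0.3856 = 15.56
A = (19/15.56)^(1/0.3671) ⇒ ln A = ln(1.221)/0.3671 = 0.5442
A = e^0.5442 ≈ 1.723 square kilometres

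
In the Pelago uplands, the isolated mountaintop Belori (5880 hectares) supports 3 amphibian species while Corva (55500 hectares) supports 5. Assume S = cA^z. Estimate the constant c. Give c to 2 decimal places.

0.42

z = ln(S₂/S₁) / ln(A₂/A₁) = ln(5/3) / ln(55500/5880) = 0.5108 / 2.2448 = 0.2276
c = S₁ / A₁^z = 3 / 5880^0.2276 = 3 / 7.207 = 0.4163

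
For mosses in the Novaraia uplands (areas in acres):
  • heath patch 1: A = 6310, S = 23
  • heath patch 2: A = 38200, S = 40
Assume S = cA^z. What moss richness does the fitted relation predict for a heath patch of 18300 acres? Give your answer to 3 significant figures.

z = ln(40/23) / ln(38200/6310) = 0.5534 / 1.8007 = 0.3073
c = 23 / 6310^0.3073 = 23 / 14.72 = 1.563
S₃ = 1.563 × 18300^0.3073 = 1.563 × 20.41 ≈ 31.9

31.9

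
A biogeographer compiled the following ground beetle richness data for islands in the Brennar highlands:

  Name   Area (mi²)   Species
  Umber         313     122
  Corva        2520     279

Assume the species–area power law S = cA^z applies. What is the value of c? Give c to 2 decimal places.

z = ln(S₂/S₁) / ln(A₂/A₁) = ln(279/122) / ln(2520/313) = 0.8272 / 2.0858 = 0.3966
c = S₁ / A₁^z = 122 / 313^0.3966 = 122 / 9.765 = 12.49

12.49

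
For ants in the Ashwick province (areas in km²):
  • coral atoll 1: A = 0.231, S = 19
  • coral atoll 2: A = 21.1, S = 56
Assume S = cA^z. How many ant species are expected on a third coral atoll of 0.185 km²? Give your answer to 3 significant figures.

z = ln(56/19) / ln(21.1/0.231) = 1.0809 / 4.5146 = 0.2394
c = 19 / 0.231^0.2394 = 19 / 0.7041 = 26.98
S₃ = 26.98 × 0.185^0.2394 = 26.98 × 0.6676 ≈ 18.02

18.0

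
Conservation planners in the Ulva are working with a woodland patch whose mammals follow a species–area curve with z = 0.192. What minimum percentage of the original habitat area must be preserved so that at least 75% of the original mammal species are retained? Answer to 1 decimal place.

Need (A_new/A_old)^0.192 = 0.75, so A_new/A_old = 0.75^(1/0.192) = 0.75^5.208
ln(A_new/A_old) = ln 0.75 / 0.192 = -0.2877 / 0.192 = -1.4983
A_new/A_old = e^-1.4983 ≈ 0.2235

22.3%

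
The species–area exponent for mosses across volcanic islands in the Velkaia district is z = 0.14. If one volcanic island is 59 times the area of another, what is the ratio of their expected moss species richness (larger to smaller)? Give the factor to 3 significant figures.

S₂/S₁ = (A₂/A₁)^z = 59^0.14
ln(S₂/S₁) = 0.14 × ln 59 = 0.14 × 4.0775 = 0.5709
S₂/S₁ = e^0.5709 ≈ 1.77

1.77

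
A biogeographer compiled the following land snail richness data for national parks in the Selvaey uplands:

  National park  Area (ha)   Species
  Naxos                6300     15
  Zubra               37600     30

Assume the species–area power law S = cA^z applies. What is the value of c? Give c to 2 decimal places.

0.50

z = ln(S₂/S₁) / ln(A₂/A₁) = ln(30/15) / ln(37600/6300) = 0.6931 / 1.7865 = 0.3880
c = S₁ / A₁^z = 15 / 6300^0.3880 = 15 / 29.8 = 0.5034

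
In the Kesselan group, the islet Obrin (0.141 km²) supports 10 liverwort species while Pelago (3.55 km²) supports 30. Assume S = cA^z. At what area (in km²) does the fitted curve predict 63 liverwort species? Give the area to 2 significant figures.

z = ln(30/10) / ln(3.55/0.141) = 1.0986 / 3.2259 = 0.3406
c = 10 / 0.141^0.3406 = 10 / 0.5132 = 19.49
A = (63/19.49)^(1/0.3406) ⇒ ln A = ln(3.233)/0.3406 = 3.4456
A = e^3.4456 ≈ 31.36 km²

31 km²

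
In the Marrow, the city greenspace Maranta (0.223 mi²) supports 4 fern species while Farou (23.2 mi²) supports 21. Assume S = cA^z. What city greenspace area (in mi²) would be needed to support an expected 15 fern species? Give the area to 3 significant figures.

9.04 mi²

z = ln(21/4) / ln(23.2/0.223) = 1.6582 / 4.6447 = 0.3570
c = 4 / 0.223^0.3570 = 4 / 0.5852 = 6.835
A = (15/6.835)^(1/0.3570) ⇒ ln A = ln(2.195)/0.3570 = 2.2017
A = e^2.2017 ≈ 9.04 mi²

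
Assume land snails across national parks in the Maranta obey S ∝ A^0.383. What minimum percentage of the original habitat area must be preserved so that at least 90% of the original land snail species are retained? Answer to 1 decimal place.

76.0%

Need (A_new/A_old)^0.383 = 0.9, so A_new/A_old = 0.9^(1/0.383) = 0.9^2.611
ln(A_new/A_old) = ln 0.9 / 0.383 = -0.1054 / 0.383 = -0.2751
A_new/A_old = e^-0.2751 ≈ 0.7595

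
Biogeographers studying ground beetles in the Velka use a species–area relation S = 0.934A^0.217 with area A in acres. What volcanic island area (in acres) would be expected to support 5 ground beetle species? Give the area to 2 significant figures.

2300 acres

5 = 0.934 × A^0.217  ⇒  A^0.217 = 5/0.934 = 5.353
ln A = ln(5.353) / 0.217 = 1.6777 / 0.217 = 7.7314
A = e^7.7314 ≈ 2279 acres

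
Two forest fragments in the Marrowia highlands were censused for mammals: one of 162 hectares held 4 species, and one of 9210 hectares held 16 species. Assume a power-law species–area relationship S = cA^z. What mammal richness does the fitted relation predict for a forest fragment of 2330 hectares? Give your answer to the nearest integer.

z = ln(16/4) / ln(9210/162) = 1.3863 / 4.0404 = 0.3431
c = 4 / 162^0.3431 = 4 / 5.729 = 0.6982
S₃ = 0.6982 × 2330^0.3431 = 0.6982 × 14.3 ≈ 9.984

10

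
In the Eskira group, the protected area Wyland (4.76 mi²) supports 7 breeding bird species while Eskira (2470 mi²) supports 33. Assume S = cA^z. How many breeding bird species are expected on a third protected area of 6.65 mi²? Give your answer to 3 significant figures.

z = ln(33/7) / ln(2470/4.76) = 1.5506 / 6.2517 = 0.2480
c = 7 / 4.76^0.2480 = 7 / 1.473 = 4.754
S₃ = 4.754 × 6.65^0.2480 = 4.754 × 1.6 ≈ 7.605

7.61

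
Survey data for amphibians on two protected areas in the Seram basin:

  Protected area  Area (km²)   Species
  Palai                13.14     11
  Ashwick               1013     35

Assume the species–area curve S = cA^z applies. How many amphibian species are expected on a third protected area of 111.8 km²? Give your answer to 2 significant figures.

19

z = ln(35/11) / ln(1013/13.14) = 1.1575 / 4.3450 = 0.2664
c = 11 / 13.14^0.2664 = 11 / 1.986 = 5.539
S₃ = 5.539 × 111.8^0.2664 = 5.539 × 3.513 ≈ 19.46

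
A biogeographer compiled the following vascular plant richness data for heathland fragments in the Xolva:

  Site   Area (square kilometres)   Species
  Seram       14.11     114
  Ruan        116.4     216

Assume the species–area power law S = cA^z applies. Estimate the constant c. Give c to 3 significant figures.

51.1

z = ln(S₂/S₁) / ln(A₂/A₁) = ln(216/114) / ln(116.4/14.11) = 0.6391 / 2.1101 = 0.3029
c = S₁ / A₁^z = 114 / 14.11^0.3029 = 114 / 2.229 = 51.14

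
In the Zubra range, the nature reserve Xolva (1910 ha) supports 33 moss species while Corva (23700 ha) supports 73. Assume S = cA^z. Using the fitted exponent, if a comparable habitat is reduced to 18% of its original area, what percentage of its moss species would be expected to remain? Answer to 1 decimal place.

58.2%

z = ln(73/33) / ln(23700/1910) = 0.7940 / 2.5184 = 0.3153
S_new/S_old = (A_new/A_old)^z = 0.18^0.3153 = exp(0.3153 × -1.7148) = 0.5824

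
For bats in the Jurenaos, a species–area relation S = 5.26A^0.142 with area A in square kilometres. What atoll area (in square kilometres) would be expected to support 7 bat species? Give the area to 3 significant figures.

7.48 square kilometres

7 = 5.26 × A^0.142  ⇒  A^0.142 = 7/5.26 = 1.331
ln A = ln(1.331) / 0.142 = 0.2858 / 0.142 = 2.0125
A = e^2.0125 ≈ 7.482 square kilometres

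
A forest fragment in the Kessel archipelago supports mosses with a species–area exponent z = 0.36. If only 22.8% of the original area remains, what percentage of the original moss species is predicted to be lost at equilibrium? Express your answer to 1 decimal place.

S_new/S_old = (A_new/A_old)^z = 0.228^0.36
= exp(0.36 × ln 0.228) = exp(0.36 × -1.4784) = exp(-0.5322) ≈ 0.5873
Fraction lost = 1 − 0.5873 = 0.4127

41.3%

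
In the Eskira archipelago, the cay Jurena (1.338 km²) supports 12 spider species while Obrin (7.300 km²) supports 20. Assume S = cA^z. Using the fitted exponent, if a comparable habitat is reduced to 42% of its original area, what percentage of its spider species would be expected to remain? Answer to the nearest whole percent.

77%

z = ln(20/12) / ln(7.3/1.338) = 0.5108 / 1.6967 = 0.3011
S_new/S_old = (A_new/A_old)^z = 0.42^0.3011 = exp(0.3011 × -0.8675) = 0.7701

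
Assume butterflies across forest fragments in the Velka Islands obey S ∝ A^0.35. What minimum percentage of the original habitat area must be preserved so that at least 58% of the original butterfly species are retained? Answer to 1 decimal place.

21.1%

Need (A_new/A_old)^0.35 = 0.58, so A_new/A_old = 0.58^(1/0.35) = 0.58^2.857
ln(A_new/A_old) = ln 0.58 / 0.35 = -0.5447 / 0.35 = -1.5564
A_new/A_old = e^-1.5564 ≈ 0.2109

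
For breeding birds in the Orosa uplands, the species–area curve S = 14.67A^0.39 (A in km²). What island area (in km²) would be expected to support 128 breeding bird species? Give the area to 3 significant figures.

128 = 14.67 × A^0.39  ⇒  A^0.39 = 128/14.67 = 8.725
ln A = ln(8.725) / 0.39 = 2.1662 / 0.39 = 5.5544
A = e^5.5544 ≈ 258.4 km²

258 km²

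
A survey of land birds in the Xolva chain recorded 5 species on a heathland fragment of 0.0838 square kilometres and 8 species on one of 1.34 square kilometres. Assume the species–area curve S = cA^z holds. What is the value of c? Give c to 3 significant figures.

z = ln(S₂/S₁) / ln(A₂/A₁) = ln(8/5) / ln(1.34/0.0838) = 0.4700 / 2.7720 = 0.1696
c = S₁ / A₁^z = 5 / 0.0838^0.1696 = 5 / 0.6568 = 7.613

7.61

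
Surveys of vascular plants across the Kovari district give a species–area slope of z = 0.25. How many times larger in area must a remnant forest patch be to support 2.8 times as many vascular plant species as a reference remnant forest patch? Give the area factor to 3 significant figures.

61.5

(A₂/A₁)^0.25 = 2.8, so A₂/A₁ = 2.8^(1/0.25) = 2.8^4
ln(A₂/A₁) = ln 2.8 / 0.25 = 1.0296 / 0.25 = 4.1185
A₂/A₁ = e^4.1185 ≈ 61.47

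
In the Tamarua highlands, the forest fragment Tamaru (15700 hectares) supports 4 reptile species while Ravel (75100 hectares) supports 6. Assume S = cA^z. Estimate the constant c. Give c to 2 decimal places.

z = ln(S₂/S₁) / ln(A₂/A₁) = ln(6/4) / ln(75100/15700) = 0.4055 / 1.5652 = 0.2591
c = S₁ / A₁^z = 4 / 15700^0.2591 = 4 / 12.22 = 0.3274

0.33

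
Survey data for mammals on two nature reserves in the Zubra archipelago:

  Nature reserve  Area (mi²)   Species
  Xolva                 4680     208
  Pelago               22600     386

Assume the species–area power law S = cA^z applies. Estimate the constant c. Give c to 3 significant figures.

z = ln(S₂/S₁) / ln(A₂/A₁) = ln(386/208) / ln(22600/4680) = 0.6183 / 1.5747 = 0.3927
c = S₁ / A₁^z = 208 / 4680^0.3927 = 208 / 27.62 = 7.532

7.53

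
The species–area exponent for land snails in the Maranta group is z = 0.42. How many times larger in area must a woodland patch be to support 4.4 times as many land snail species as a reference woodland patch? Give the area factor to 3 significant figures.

(A₂/A₁)^0.42 = 4.4, so A₂/A₁ = 4.4^(1/0.42) = 4.4^2.381
ln(A₂/A₁) = ln 4.4 / 0.42 = 1.4816 / 0.42 = 3.5276
A₂/A₁ = e^3.5276 ≈ 34.04

34.0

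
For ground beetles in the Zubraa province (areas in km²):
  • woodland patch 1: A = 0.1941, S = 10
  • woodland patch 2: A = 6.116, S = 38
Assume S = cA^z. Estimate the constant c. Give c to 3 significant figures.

z = ln(S₂/S₁) / ln(A₂/A₁) = ln(38/10) / ln(6.116/0.1941) = 1.3350 / 3.4503 = 0.3869
c = S₁ / A₁^z = 10 / 0.1941^0.3869 = 10 / 0.5303 = 18.86

18.9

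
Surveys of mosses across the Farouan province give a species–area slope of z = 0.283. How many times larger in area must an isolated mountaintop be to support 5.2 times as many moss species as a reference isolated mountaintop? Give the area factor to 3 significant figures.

339

(A₂/A₁)^0.283 = 5.2, so A₂/A₁ = 5.2^(1/0.283) = 5.2^3.534
ln(A₂/A₁) = ln 5.2 / 0.283 = 1.6487 / 0.283 = 5.8256
A₂/A₁ = e^5.8256 ≈ 338.9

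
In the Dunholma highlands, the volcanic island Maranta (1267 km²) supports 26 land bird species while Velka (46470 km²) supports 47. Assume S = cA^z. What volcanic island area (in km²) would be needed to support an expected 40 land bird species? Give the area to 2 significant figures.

z = ln(47/26) / ln(46470/1267) = 0.5921 / 3.6022 = 0.1644
c = 26 / 1267^0.1644 = 26 / 3.236 = 8.035
A = (40/8.035)^(1/0.1644) ⇒ ln A = ln(4.978)/0.1644 = 9.7654
A = e^9.7654 ≈ 17420 km²

17000 km²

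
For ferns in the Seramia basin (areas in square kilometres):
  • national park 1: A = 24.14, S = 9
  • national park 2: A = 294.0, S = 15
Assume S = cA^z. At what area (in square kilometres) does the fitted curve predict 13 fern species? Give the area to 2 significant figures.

z = ln(15/9) / ln(294/24.14) = 0.5108 / 2.4997 = 0.2044
c = 9 / 24.14^0.2044 = 9 / 1.917 = 4.695
A = (13/4.695)^(1/0.2044) ⇒ ln A = ln(2.769)/0.2044 = 4.9833
A = e^4.9833 ≈ 146 square kilometres

150 square kilometres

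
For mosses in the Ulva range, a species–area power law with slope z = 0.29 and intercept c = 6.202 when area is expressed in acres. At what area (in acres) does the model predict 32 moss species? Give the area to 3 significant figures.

32 = 6.202 × A^0.29  ⇒  A^0.29 = 32/6.202 = 5.16
ln A = ln(5.16) / 0.29 = 1.6409 / 0.29 = 5.6582
A = e^5.6582 ≈ 286.6 acres

287 acres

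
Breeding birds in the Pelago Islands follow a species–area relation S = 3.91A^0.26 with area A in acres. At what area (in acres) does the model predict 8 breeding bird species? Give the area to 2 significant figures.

8 = 3.91 × A^0.26  ⇒  A^0.26 = 8/3.91 = 2.046
ln A = ln(2.046) / 0.26 = 0.7159 / 0.26 = 2.7535
A = e^2.7535 ≈ 15.7 acres

16 acres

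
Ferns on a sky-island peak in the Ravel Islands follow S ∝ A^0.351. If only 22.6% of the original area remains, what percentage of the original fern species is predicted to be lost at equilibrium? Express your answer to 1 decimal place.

40.7%

S_new/S_old = (A_new/A_old)^z = 0.226^0.351
= exp(0.351 × ln 0.226) = exp(0.351 × -1.4872) = exp(-0.5220) ≈ 0.5933
Fraction lost = 1 − 0.5933 = 0.4067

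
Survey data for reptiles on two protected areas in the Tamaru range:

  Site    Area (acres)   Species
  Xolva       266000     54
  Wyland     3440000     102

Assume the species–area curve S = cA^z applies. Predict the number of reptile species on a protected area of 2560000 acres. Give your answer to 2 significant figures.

z = ln(102/54) / ln(3440000/266000) = 0.6360 / 2.5597 = 0.2485
c = 54 / 266000^0.2485 = 54 / 22.28 = 2.424
S₃ = 2.424 × 2560000^0.2485 = 2.424 × 39.1 ≈ 94.78

95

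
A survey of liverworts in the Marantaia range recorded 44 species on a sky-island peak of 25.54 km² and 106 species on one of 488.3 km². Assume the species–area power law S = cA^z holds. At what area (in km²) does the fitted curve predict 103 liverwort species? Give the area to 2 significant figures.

440 km²

z = ln(106/44) / ln(488.3/25.54) = 0.8792 / 2.9507 = 0.2980
c = 44 / 25.54^0.2980 = 44 / 2.626 = 16.75
A = (103/16.75)^(1/0.2980) ⇒ ln A = ln(6.148)/0.2980 = 6.0946
A = e^6.0946 ≈ 443.4 km²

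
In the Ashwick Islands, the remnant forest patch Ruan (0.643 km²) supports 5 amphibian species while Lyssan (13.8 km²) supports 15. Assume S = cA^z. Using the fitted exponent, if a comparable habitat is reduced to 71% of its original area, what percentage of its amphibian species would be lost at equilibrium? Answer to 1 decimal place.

z = ln(15/5) / ln(13.8/0.643) = 1.0986 / 3.0663 = 0.3583
S_new/S_old = (A_new/A_old)^z = 0.71^0.3583 = exp(0.3583 × -0.3425) = 0.8845
Fraction lost = 1 − 0.8845 = 0.1155

11.5%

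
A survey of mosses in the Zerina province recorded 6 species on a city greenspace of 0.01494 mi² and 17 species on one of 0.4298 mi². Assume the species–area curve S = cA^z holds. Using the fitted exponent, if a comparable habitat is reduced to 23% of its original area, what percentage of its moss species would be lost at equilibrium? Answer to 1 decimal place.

36.6%

z = ln(17/6) / ln(0.4298/0.01494) = 1.0415 / 3.3593 = 0.3100
S_new/S_old = (A_new/A_old)^z = 0.23^0.3100 = exp(0.3100 × -1.4697) = 0.634
Fraction lost = 1 − 0.634 = 0.366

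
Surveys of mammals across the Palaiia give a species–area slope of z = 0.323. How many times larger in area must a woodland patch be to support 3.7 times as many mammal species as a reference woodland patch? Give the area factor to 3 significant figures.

57.4

(A₂/A₁)^0.323 = 3.7, so A₂/A₁ = 3.7^(1/0.323) = 3.7^3.096
ln(A₂/A₁) = ln 3.7 / 0.323 = 1.3083 / 0.323 = 4.0506
A₂/A₁ = e^4.0506 ≈ 57.43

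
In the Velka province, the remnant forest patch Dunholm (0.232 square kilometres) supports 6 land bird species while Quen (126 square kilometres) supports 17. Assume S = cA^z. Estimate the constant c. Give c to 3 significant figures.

z = ln(S₂/S₁) / ln(A₂/A₁) = ln(17/6) / ln(126/0.232) = 1.0415 / 6.2973 = 0.1654
c = S₁ / A₁^z = 6 / 0.232^0.1654 = 6 / 0.7854 = 7.64

7.64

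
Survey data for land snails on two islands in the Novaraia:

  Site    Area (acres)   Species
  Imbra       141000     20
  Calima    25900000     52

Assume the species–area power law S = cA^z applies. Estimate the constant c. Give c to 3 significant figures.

2.28

z = ln(S₂/S₁) / ln(A₂/A₁) = ln(52/20) / ln(25900000/141000) = 0.9555 / 5.2132 = 0.1833
c = S₁ / A₁^z = 20 / 141000^0.1833 = 20 / 8.786 = 2.276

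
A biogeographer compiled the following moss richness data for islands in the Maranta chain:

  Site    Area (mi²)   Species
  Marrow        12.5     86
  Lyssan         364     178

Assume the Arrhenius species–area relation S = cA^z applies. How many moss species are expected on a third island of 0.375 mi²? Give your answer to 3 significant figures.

40.4

z = ln(178/86) / ln(364/12.5) = 0.7274 / 3.3714 = 0.2158
c = 86 / 12.5^0.2158 = 86 / 1.725 = 49.87
S₃ = 49.87 × 0.375^0.2158 = 49.87 × 0.8093 ≈ 40.36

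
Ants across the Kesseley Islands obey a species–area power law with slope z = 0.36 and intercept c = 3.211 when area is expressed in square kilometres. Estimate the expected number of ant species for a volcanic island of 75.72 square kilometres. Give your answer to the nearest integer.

S = 3.211 × 75.72^0.36 = 3.211 × 4.748 ≈ 15.25

15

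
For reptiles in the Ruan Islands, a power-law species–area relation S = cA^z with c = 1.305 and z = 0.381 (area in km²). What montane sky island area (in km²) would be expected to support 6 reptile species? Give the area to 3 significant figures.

6 = 1.305 × A^0.381  ⇒  A^0.381 = 6/1.305 = 4.598
ln A = ln(4.598) / 0.381 = 1.5256 / 0.381 = 4.0041
A = e^4.0041 ≈ 54.82 km²

54.8 km²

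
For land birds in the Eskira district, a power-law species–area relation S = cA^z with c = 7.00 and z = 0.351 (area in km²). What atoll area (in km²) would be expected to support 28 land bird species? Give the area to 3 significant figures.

28 = 7 × A^0.351  ⇒  A^0.351 = 28/7 = 4
ln A = ln(4) / 0.351 = 1.3863 / 0.351 = 3.9496
A = e^3.9496 ≈ 51.91 km²

51.9 km²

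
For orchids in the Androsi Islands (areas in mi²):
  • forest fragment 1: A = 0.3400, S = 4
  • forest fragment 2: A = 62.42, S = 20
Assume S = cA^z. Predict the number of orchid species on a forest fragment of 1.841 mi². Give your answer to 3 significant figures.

6.74

z = ln(20/4) / ln(62.42/0.34) = 1.6094 / 5.2127 = 0.3088
c = 4 / 0.34^0.3088 = 4 / 0.7167 = 5.581
S₃ = 5.581 × 1.841^0.3088 = 5.581 × 1.207 ≈ 6.738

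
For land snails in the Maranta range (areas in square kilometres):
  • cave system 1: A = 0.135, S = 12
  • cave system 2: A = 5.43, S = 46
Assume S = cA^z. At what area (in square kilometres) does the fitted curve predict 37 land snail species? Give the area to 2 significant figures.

3.0 square kilometres

z = ln(46/12) / ln(5.43/0.135) = 1.3437 / 3.6944 = 0.3637
c = 12 / 0.135^0.3637 = 12 / 0.4827 = 24.86
A = (37/24.86)^(1/0.3637) ⇒ ln A = ln(1.488)/0.3637 = 1.0933
A = e^1.0933 ≈ 2.984 square kilometres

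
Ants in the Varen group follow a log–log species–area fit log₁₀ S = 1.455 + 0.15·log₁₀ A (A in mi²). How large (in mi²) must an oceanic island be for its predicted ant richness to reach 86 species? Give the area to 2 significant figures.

86 = 28.51 × A^0.15  ⇒  A^0.15 = 86/28.51 = 3.016
ln A = ln(3.016) / 0.15 = 1.1041 / 0.15 = 7.3606
A = e^7.3606 ≈ 1573 mi²

1600 mi²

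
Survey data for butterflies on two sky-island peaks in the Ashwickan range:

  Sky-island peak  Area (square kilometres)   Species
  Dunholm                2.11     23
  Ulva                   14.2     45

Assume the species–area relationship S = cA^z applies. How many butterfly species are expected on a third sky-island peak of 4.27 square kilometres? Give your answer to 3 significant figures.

29.5

z = ln(45/23) / ln(14.2/2.11) = 0.6712 / 1.9066 = 0.3520
c = 23 / 2.11^0.3520 = 23 / 1.301 = 17.68
S₃ = 17.68 × 4.27^0.3520 = 17.68 × 1.667 ≈ 29.48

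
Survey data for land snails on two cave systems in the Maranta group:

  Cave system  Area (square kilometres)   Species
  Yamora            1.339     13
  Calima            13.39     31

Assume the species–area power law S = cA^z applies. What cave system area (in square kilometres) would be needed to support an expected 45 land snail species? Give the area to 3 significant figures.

z = ln(31/13) / ln(13.39/1.339) = 0.8690 / 2.3026 = 0.3774
c = 13 / 1.339^0.3774 = 13 / 1.116 = 11.64
A = (45/11.64)^(1/0.3774) ⇒ ln A = ln(3.865)/0.3774 = 3.5819
A = e^3.5819 ≈ 35.94 square kilometres

35.9 square kilometres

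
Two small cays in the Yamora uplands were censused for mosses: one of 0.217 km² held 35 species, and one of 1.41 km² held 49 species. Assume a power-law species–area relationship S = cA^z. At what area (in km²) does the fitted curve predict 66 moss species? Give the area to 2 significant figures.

z = ln(49/35) / ln(1.41/0.217) = 0.3365 / 1.8714 = 0.1798
c = 35 / 0.217^0.1798 = 35 / 0.7598 = 46.06
A = (66/46.06)^(1/0.1798) ⇒ ln A = ln(1.433)/0.1798 = 2.0001
A = e^2.0001 ≈ 7.39 km²

7.4 km²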